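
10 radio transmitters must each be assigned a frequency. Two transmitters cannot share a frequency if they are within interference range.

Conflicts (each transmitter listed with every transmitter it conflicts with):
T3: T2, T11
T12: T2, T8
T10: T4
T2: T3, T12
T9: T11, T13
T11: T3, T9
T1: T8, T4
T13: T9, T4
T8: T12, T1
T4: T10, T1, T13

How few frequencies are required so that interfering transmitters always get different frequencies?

3

The cycle T3-T11-T9-T13-T4-T1-T8-T12-T2-T3 has odd length 9, so it cannot be 2-colored; at least 3 frequencies are needed.
3 frequencies suffice: frequency 1 → {T3, T12, T9, T4}; frequency 2 → {T10, T2, T11, T13, T8}; frequency 3 → {T1}. No two conflicting transmitters share a frequency.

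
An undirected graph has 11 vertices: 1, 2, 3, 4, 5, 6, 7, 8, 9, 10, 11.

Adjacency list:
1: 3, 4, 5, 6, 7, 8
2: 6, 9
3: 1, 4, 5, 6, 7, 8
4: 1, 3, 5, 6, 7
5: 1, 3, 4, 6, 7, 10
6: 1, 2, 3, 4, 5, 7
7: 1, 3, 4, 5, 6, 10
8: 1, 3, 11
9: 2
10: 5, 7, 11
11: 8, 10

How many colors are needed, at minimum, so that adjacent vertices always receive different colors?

6

1, 3, 4, 5, 6, 7 form a clique, so at least 6 colors are needed.
6 colors suffice: color red → {1, 2, 10}; color blue → {5, 8, 9}; color green → {3, 11}; color yellow → {7}; color purple → {6}; color orange → {4}. Each edge has distinct colors on its endpoints.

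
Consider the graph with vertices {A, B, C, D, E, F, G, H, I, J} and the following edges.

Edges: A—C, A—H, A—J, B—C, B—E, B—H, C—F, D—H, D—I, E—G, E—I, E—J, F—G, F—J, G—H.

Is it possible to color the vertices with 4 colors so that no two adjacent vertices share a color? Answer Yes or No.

Yes

The chromatic number is 3. The cycle F-C-B-E-J-F has odd length 5, so it cannot be 2-colored; at least 3 colors are needed.
One proper 3-coloring: A=3, B=2, C=1, D=3, E=1, F=3, G=2, H=1, I=2, J=2.
Since 4 ≥ 3, a proper 4-coloring certainly exists.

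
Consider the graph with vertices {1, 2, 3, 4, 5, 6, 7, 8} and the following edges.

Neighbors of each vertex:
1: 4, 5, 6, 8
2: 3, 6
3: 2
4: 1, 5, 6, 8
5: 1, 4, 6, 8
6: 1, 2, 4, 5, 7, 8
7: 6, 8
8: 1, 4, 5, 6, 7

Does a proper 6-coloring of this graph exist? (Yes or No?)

Yes

The chromatic number is 5. 1, 4, 5, 6, 8 are pairwise adjacent (a clique of size 5), so at least 5 colors are needed.
5 colors suffice: 1=c, 2=b, 3=a, 4=d, 5=e, 6=a, 7=c, 8=b.
Since 6 ≥ 5, a proper 6-coloring certainly exists.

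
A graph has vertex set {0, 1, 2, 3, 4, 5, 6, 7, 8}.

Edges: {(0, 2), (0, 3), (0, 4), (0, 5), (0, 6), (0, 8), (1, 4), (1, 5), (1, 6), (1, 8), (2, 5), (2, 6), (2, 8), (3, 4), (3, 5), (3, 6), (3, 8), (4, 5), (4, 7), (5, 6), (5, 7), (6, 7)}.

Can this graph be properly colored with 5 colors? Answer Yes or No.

Yes

The chromatic number is 4. 0, 3, 5, 6 are mutually adjacent (a clique of size 4), so at least 4 colors are needed.
4 colors suffice: color a → {5, 8}; color b → {4, 6}; color c → {0, 1, 7}; color d → {2, 3}.
Since 5 ≥ 4, a proper 5-coloring certainly exists.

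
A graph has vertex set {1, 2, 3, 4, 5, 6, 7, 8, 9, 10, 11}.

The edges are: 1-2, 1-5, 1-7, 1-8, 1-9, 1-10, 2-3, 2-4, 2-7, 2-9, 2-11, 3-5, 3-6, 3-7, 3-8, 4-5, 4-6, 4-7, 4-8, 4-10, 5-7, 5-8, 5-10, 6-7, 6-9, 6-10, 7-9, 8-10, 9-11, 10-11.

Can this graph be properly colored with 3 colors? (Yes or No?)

1, 2, 7, 9 are pairwise adjacent (a clique of size 4), so at least 4 colors are needed.
So 3 colors are not enough.

No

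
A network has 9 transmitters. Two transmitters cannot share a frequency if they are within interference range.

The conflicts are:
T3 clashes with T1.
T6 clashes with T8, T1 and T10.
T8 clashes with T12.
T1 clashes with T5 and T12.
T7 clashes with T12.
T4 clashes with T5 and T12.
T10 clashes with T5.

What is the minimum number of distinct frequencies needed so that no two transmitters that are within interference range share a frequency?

T6 and T8 conflict, so at least 2 frequencies are needed.
2 frequencies suffice: frequency 1 → {T3, T6, T5, T12}; frequency 2 → {T8, T1, T7, T4, T10}. Every pair that conflicts lands in different frequencies.

2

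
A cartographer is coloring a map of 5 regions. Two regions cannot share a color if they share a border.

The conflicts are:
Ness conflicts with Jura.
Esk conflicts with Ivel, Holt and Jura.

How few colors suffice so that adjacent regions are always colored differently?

Esk and Ivel conflict, so at least 2 colors are needed.
One proper 2-coloring: Ness=1, Esk=1, Ivel=2, Holt=2, Jura=2. Each listed conflict is separated.

2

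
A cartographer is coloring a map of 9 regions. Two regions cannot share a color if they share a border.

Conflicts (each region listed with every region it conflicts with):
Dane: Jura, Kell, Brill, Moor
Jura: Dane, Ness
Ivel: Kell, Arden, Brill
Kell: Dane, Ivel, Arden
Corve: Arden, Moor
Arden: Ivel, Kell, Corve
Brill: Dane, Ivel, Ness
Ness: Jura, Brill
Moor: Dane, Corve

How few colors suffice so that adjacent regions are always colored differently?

Ivel, Kell, Arden pairwise conflict, so at least 3 colors are needed.
3 colors suffice: color 1 → {Dane, Ivel, Corve, Ness}; color 2 → {Jura, Kell, Brill, Moor}; color 3 → {Arden}. No two conflicting regions share a color.

3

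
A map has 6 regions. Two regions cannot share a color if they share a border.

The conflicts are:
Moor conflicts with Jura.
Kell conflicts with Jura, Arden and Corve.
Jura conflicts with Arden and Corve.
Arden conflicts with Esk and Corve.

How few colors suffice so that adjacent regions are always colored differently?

4

Kell, Jura, Arden, Corve all conflict with each other, so at least 4 colors are needed.
A valid assignment using 4 colors: Moor=1, Kell=3, Jura=2, Arden=1, Esk=2, Corve=4. Each listed conflict is separated.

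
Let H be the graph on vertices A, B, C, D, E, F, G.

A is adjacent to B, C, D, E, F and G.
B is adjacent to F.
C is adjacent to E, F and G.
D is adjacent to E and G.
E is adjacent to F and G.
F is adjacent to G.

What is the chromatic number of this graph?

5

A, C, E, F, G are pairwise adjacent (a clique of size 5), so at least 5 colors are needed.
5 colors suffice: color 1 → {A}; color 2 → {B, G}; color 3 → {D, F}; color 4 → {E}; color 5 → {C}. Each edge has distinct colors on its endpoints.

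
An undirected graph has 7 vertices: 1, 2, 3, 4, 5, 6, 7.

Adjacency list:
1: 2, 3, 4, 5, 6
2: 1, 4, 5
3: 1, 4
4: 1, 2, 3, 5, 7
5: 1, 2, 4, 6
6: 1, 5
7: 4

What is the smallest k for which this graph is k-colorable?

1, 2, 4, 5 form a clique, so at least 4 colors are needed.
4 colors suffice: color red → {4, 6}; color blue → {1, 7}; color green → {3, 5}; color yellow → {2}. No two adjacent vertices share a color.

4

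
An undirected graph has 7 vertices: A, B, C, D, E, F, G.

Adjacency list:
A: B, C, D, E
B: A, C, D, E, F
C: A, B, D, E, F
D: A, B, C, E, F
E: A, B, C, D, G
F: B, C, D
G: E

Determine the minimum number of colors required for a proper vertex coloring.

A, B, C, D, E are mutually adjacent (a clique of size 5), so at least 5 colors are needed.
5 colors suffice: color 1 → {E, F}; color 2 → {B, G}; color 3 → {C}; color 4 → {D}; color 5 → {A}. Every edge joins two different colors.

5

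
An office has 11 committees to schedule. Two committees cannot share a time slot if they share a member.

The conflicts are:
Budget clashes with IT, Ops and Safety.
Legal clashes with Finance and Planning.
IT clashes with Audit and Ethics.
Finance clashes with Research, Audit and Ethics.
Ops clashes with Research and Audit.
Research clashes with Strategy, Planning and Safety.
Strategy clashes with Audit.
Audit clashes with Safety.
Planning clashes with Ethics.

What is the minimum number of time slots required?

Legal and Finance conflict, so at least 2 time slots are needed.
2 time slots suffice: time slot 1 → {Budget, Legal, Research, Audit, Ethics}; time slot 2 → {IT, Finance, Ops, Strategy, Planning, Safety}. No two conflicting committees share a time slot.

2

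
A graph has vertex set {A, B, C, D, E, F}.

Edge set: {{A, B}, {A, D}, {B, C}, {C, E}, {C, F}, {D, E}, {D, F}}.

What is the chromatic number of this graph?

The cycle D-A-B-C-F-D has odd length 5, so it cannot be 2-colored; at least 3 colors are needed.
A valid assignment using 3 colors: A=3, B=2, C=1, D=1, E=2, F=2. Each edge has distinct colors on its endpoints.

3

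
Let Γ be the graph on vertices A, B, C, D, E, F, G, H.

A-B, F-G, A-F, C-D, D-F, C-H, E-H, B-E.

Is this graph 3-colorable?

Yes

The chromatic number is 3. The cycle E-H-C-D-F-A-B-E has odd length 7, so it cannot be 2-colored; at least 3 colors are needed.
One proper 3-coloring: A=2, B=1, C=3, D=2, E=2, F=1, G=2, H=1.
That is already a proper 3-coloring.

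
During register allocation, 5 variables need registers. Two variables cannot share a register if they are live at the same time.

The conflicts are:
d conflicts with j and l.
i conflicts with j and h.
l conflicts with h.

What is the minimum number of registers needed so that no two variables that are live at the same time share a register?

The cycle i-j-d-l-h-i has odd length 5, so it cannot be 2-colored; at least 3 registers are needed.
3 registers suffice: register 1 → {d, h}; register 2 → {j, l}; register 3 → {i}. No two conflicting variables share a register.

3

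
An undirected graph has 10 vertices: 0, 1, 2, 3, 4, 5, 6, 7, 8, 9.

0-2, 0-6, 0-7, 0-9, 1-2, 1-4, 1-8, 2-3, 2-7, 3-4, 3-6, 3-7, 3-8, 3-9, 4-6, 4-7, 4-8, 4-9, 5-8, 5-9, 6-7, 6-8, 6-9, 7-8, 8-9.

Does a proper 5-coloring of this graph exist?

The chromatic number is 5. 3, 4, 6, 7, 8 are mutually adjacent (a clique of size 5), so at least 5 colors are needed.
A valid assignment using 5 colors: 0=blue, 1=blue, 2=red, 3=blue, 4=purple, 5=blue, 6=green, 7=yellow, 8=red, 9=yellow.
That is already a proper 5-coloring.

Yes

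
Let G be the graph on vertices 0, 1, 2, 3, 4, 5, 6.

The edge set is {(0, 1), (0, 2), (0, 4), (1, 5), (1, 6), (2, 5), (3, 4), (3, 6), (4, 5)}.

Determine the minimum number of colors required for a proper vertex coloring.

The cycle 1-6-3-4-0-1 has odd length 5, so it cannot be 2-colored; at least 3 colors are needed.
3 colors suffice: color red → {0, 3, 5}; color blue → {1, 2, 4}; color green → {6}. No two adjacent vertices share a color.

3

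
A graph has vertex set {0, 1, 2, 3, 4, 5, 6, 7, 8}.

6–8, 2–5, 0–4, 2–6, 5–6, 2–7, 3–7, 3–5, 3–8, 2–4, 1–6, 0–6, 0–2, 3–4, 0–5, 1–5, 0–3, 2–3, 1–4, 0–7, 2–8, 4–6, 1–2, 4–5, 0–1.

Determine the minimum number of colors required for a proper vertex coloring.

6

0, 1, 2, 4, 5, 6 are pairwise adjacent (a clique of size 6), so at least 6 colors are needed.
6 colors suffice: color red → {2}; color blue → {0, 8}; color green → {5, 7}; color yellow → {4}; color purple → {3, 6}; color orange → {1}. Each edge has distinct colors on its endpoints.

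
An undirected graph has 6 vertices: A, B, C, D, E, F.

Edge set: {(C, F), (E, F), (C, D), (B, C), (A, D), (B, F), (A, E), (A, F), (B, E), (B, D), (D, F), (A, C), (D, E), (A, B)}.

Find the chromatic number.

A, B, D, E, F are mutually adjacent (a clique of size 5), so at least 5 colors are needed.
One proper 5-coloring: A=3, B=2, C=5, D=4, E=5, F=1. Each edge has distinct colors on its endpoints.

5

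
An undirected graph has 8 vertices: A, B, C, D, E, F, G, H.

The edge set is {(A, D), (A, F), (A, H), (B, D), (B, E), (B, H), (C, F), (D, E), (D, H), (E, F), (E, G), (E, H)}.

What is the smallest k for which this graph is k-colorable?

4

B, D, E, H form a clique, so at least 4 colors are needed.
A valid assignment using 4 colors: A=1, B=4, C=1, D=2, E=1, F=2, G=2, H=3. Every edge joins two different colors.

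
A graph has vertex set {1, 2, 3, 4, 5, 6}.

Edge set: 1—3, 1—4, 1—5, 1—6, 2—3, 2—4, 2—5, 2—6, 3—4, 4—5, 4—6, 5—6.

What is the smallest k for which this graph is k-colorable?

4

2, 4, 5, 6 are pairwise adjacent (a clique of size 4), so at least 4 colors are needed.
4 colors suffice: color a → {4}; color b → {3, 6}; color c → {5}; color d → {1, 2}. Every edge joins two different colors.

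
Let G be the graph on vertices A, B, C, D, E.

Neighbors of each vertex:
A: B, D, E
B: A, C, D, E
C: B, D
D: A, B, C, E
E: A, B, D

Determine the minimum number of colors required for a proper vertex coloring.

A, B, D, E form a clique, so at least 4 colors are needed.
4 colors suffice: A=yellow, B=blue, C=green, D=red, E=green. Each edge has distinct colors on its endpoints.

4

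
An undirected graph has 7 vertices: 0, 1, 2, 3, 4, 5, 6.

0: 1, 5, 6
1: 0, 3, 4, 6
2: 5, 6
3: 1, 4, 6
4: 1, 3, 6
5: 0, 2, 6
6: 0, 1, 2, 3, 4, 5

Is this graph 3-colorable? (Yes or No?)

1, 3, 4, 6 form a clique, so at least 4 colors are needed.
So 3 colors are not enough.

No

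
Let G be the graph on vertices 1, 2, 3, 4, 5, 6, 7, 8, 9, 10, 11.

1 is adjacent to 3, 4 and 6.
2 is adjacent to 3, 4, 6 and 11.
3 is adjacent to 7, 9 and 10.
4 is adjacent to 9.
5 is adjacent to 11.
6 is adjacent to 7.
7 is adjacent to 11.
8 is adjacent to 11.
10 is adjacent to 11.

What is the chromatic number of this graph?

2

3 and 7 are adjacent, so at least 2 colors are needed.
2 colors suffice: color a → {3, 4, 6, 11}; color b → {1, 2, 5, 7, 8, 9, 10}. No two adjacent vertices share a color.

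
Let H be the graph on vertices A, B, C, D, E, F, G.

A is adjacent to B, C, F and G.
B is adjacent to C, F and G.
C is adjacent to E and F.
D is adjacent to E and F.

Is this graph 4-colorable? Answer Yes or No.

Yes

The chromatic number is 4. A, B, C, F are pairwise adjacent (a clique of size 4), so at least 4 colors are needed.
4 colors suffice: color 1 → {B, E}; color 2 → {A, D}; color 3 → {C, G}; color 4 → {F}.
That is already a proper 4-coloring.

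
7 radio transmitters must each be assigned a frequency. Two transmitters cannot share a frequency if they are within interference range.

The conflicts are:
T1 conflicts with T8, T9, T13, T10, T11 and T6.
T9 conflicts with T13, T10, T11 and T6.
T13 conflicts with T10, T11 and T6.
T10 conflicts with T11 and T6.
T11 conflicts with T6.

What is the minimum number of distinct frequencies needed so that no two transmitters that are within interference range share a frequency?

T1, T9, T13, T10, T11, T6 are mutually in conflict, so at least 6 frequencies are needed.
6 frequencies suffice: frequency 1 → {T1}; frequency 2 → {T8, T11}; frequency 3 → {T13}; frequency 4 → {T6}; frequency 5 → {T10}; frequency 6 → {T9}. Every pair that conflicts lands in different frequencies.

6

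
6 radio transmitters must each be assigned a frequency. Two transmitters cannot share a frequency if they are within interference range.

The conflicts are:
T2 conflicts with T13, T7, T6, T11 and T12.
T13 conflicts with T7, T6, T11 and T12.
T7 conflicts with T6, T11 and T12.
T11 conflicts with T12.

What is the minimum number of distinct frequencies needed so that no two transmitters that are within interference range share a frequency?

5

T2, T13, T7, T11, T12 are mutually in conflict, so at least 5 frequencies are needed.
Using 5 frequencies: T2=1, T13=3, T7=2, T6=4, T11=4, T12=5. Each listed conflict is separated.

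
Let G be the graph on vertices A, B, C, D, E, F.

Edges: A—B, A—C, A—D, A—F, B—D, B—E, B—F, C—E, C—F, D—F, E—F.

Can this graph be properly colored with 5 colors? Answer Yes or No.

Yes

The chromatic number is 4. A, B, D, F form a clique, so at least 4 colors are needed.
A valid assignment using 4 colors: A=2, B=3, C=3, D=4, E=2, F=1.
Since 5 ≥ 4, a proper 5-coloring certainly exists.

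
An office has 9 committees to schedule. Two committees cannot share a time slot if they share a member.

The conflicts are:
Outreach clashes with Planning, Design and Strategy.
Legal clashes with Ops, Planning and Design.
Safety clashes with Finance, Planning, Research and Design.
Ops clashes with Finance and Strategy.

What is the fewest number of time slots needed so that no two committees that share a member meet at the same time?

3

The cycle Legal-Ops-Finance-Safety-Design-Legal has odd length 5, so it cannot be 2-colored; at least 3 time slots are needed.
3 time slots suffice: time slot 1 → {Outreach, Safety, Ops}; time slot 2 → {Legal, Finance, Research, Strategy}; time slot 3 → {Planning, Design}. Each listed conflict is separated.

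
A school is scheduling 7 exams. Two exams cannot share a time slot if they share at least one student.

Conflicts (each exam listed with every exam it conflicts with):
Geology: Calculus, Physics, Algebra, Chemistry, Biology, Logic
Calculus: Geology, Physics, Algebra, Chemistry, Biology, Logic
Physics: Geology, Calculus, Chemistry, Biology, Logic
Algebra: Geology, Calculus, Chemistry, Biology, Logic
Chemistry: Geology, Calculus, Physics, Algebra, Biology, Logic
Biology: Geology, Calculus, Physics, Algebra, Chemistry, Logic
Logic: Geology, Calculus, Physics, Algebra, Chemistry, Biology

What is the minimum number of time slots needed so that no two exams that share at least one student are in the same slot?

6

Geology, Calculus, Algebra, Chemistry, Biology, Logic pairwise conflict, so at least 6 time slots are needed.
6 time slots suffice: time slot 1 → {Geology}; time slot 2 → {Logic}; time slot 3 → {Calculus}; time slot 4 → {Chemistry}; time slot 5 → {Biology}; time slot 6 → {Physics, Algebra}. No two conflicting exams share a time slot.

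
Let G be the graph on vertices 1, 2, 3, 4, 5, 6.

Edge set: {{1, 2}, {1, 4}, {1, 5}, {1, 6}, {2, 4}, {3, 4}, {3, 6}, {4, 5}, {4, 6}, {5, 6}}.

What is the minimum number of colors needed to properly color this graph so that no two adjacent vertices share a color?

4

1, 4, 5, 6 are mutually adjacent (a clique of size 4), so at least 4 colors are needed.
4 colors suffice: color a → {4}; color b → {2, 6}; color c → {1, 3}; color d → {5}. Every edge joins two different colors.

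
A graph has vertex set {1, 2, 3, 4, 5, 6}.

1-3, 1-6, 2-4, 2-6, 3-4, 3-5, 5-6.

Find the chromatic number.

The cycle 2-6-1-3-4-2 has odd length 5, so it cannot be 2-colored; at least 3 colors are needed.
3 colors suffice: color a → {3, 6}; color b → {1, 4, 5}; color c → {2}. Every edge joins two different colors.

3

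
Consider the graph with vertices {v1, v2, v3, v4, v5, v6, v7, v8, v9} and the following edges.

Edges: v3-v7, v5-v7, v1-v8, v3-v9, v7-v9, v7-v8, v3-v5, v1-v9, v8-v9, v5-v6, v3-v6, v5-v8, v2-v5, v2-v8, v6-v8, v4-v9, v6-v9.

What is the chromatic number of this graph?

3

v5, v7, v8 are mutually adjacent, so at least 3 colors are needed.
One proper 3-coloring: v1=3, v2=3, v3=1, v4=1, v5=2, v6=3, v7=3, v8=1, v9=2. Each edge has distinct colors on its endpoints.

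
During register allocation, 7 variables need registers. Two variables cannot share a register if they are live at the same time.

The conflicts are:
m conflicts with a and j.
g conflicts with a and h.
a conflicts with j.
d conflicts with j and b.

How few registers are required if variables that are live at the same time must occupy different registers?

m, a, j all conflict with each other, so at least 3 registers are needed.
3 registers suffice: register 1 → {g, j, b}; register 2 → {a, d, h}; register 3 → {m}. No two conflicting variables share a register.

3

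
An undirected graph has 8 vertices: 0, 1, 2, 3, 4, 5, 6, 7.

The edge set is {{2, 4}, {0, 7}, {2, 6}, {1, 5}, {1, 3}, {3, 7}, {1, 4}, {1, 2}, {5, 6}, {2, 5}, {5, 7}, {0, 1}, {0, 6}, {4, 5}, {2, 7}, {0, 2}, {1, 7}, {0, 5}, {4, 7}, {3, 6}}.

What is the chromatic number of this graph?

1, 2, 4, 5, 7 form a clique, so at least 5 colors are needed.
5 colors suffice: color red → {2, 3}; color blue → {1, 6}; color green → {5}; color yellow → {7}; color purple → {0, 4}. Every edge joins two different colors.

5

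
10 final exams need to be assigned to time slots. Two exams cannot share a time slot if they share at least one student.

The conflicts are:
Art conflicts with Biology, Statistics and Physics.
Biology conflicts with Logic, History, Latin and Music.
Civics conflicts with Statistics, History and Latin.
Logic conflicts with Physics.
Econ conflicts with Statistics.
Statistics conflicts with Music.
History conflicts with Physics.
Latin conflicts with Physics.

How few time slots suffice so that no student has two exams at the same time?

3

The cycle Art-Statistics-Civics-Latin-Physics-Art has odd length 5, so it cannot be 2-colored; at least 3 time slots are needed.
Using 3 time slots: Art=2, Biology=1, Civics=2, Logic=2, Econ=2, Statistics=1, History=3, Latin=3, Physics=1, Music=2. Every pair that conflicts lands in different time slots.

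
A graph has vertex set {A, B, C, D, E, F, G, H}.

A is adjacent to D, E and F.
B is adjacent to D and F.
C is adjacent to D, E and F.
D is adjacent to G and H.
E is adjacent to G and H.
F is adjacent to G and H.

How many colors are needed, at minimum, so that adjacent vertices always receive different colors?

A and F are adjacent, so at least 2 colors are needed.
2 colors suffice: A=blue, B=blue, C=blue, D=red, E=red, F=red, G=blue, H=blue. No two adjacent vertices share a color.

2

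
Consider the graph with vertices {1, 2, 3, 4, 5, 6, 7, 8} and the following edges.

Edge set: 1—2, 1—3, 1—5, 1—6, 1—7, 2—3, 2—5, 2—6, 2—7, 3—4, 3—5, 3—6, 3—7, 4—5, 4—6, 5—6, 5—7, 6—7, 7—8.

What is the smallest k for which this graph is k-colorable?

6

1, 2, 3, 5, 6, 7 are mutually adjacent (a clique of size 6), so at least 6 colors are needed.
A valid assignment using 6 colors: 1=e, 2=f, 3=b, 4=d, 5=c, 6=a, 7=d, 8=a. No two adjacent vertices share a color.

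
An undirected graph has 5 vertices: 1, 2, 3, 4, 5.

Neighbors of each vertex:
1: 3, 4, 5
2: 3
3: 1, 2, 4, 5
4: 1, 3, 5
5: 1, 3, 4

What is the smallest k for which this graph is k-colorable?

1, 3, 4, 5 are pairwise adjacent (a clique of size 4), so at least 4 colors are needed.
4 colors suffice: color a → {3}; color b → {2, 5}; color c → {1}; color d → {4}. No two adjacent vertices share a color.

4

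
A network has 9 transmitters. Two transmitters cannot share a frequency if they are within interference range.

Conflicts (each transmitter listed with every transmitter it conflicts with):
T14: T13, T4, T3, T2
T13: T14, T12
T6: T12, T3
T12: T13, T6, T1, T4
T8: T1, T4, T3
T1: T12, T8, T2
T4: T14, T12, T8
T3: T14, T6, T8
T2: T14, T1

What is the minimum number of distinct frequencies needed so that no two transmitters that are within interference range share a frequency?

3

The cycle T12-T13-T14-T3-T6-T12 has odd length 5, so it cannot be 2-colored; at least 3 frequencies are needed.
3 frequencies suffice: frequency 1 → {T14, T12, T8}; frequency 2 → {T13, T1, T4, T3}; frequency 3 → {T6, T2}. Each listed conflict is separated.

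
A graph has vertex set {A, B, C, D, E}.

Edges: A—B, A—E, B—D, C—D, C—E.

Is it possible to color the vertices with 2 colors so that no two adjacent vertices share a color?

The cycle E-A-B-D-C-E has odd length 5, so it cannot be 2-colored; at least 3 colors are needed.
So 2 colors are not enough.

No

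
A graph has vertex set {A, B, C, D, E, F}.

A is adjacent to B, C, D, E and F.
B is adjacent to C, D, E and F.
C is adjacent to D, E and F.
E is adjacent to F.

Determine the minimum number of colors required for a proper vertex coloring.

A, B, C, E, F form a clique, so at least 5 colors are needed.
5 colors suffice: A=1, B=3, C=2, D=4, E=5, F=4. Each edge has distinct colors on its endpoints.

5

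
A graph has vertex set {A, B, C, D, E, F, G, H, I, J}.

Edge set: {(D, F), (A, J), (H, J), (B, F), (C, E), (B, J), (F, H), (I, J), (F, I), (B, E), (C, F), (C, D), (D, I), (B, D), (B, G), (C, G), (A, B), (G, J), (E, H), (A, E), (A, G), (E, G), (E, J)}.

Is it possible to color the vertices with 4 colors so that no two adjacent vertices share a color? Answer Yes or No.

A, B, E, G, J form a clique, so at least 5 colors are needed.
So 4 colors are not enough.

No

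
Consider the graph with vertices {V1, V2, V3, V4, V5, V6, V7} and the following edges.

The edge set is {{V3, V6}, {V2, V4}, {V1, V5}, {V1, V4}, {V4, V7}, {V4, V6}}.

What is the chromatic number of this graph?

V4 and V7 are adjacent, so at least 2 colors are needed.
2 colors suffice: V1=2, V2=2, V3=1, V4=1, V5=1, V6=2, V7=2. No two adjacent vertices share a color.

2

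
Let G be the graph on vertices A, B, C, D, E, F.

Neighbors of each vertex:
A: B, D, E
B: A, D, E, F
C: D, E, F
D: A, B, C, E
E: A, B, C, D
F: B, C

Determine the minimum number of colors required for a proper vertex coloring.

4

A, B, D, E are pairwise adjacent (a clique of size 4), so at least 4 colors are needed.
4 colors suffice: A=4, B=3, C=3, D=2, E=1, F=1. No two adjacent vertices share a color.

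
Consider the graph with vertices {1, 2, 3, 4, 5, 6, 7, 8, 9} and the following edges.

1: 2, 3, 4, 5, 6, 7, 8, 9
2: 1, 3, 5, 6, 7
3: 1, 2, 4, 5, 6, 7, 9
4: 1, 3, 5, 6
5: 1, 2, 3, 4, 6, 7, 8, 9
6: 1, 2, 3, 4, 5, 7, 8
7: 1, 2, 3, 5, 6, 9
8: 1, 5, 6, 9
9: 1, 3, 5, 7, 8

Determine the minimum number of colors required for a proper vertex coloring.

6

1, 2, 3, 5, 6, 7 are pairwise adjacent (a clique of size 6), so at least 6 colors are needed.
6 colors suffice: 1=red, 2=orange, 3=yellow, 4=purple, 5=blue, 6=green, 7=purple, 8=yellow, 9=green. Every edge joins two different colors.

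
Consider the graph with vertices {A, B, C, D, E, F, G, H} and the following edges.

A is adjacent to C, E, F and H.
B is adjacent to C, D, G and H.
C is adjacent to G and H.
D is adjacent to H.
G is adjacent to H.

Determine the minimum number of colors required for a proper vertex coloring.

B, C, G, H are mutually adjacent (a clique of size 4), so at least 4 colors are needed.
4 colors suffice: color red → {E, F, H}; color blue → {A, B}; color green → {C, D}; color yellow → {G}. No two adjacent vertices share a color.

4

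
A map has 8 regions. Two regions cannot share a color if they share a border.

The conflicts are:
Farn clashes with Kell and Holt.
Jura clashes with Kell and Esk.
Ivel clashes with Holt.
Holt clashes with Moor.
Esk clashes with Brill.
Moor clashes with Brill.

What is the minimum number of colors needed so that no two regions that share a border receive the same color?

The cycle Jura-Kell-Farn-Holt-Moor-Brill-Esk-Jura has odd length 7, so it cannot be 2-colored; at least 3 colors are needed.
A valid assignment using 3 colors: Farn=2, Jura=1, Kell=3, Ivel=2, Holt=1, Esk=2, Moor=2, Brill=1. Every pair that conflicts lands in different colors.

3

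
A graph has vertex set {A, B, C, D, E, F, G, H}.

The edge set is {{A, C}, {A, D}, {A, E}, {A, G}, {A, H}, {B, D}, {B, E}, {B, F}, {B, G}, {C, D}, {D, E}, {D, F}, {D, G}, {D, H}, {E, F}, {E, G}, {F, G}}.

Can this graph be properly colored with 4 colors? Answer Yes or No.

No

B, D, E, F, G form a clique, so at least 5 colors are needed.
So 4 colors are not enough.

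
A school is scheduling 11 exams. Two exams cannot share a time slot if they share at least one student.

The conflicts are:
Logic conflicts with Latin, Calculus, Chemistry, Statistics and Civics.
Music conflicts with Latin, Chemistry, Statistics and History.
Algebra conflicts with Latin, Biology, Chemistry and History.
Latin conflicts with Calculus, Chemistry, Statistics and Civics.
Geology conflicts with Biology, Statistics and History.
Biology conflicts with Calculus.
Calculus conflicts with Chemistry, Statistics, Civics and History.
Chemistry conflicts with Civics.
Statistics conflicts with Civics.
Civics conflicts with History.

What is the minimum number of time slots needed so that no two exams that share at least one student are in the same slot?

Logic, Latin, Calculus, Statistics, Civics pairwise conflict, so at least 5 time slots are needed.
5 time slots suffice: time slot 1 → {Latin, Biology, History}; time slot 2 → {Music, Algebra, Geology, Calculus}; time slot 3 → {Civics}; time slot 4 → {Chemistry, Statistics}; time slot 5 → {Logic}. No two conflicting exams share a time slot.

5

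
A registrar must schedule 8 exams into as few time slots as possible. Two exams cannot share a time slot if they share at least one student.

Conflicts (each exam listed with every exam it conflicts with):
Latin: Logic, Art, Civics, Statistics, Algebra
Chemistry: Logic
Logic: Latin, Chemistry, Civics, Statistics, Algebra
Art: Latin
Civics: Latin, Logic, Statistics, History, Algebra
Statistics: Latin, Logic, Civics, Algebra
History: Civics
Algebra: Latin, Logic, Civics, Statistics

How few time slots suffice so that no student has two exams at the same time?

5

Latin, Logic, Civics, Statistics, Algebra all conflict with each other, so at least 5 time slots are needed.
5 time slots suffice: time slot 1 → {Latin, Chemistry, History}; time slot 2 → {Logic, Art}; time slot 3 → {Civics}; time slot 4 → {Algebra}; time slot 5 → {Statistics}. Every pair that conflicts lands in different time slots.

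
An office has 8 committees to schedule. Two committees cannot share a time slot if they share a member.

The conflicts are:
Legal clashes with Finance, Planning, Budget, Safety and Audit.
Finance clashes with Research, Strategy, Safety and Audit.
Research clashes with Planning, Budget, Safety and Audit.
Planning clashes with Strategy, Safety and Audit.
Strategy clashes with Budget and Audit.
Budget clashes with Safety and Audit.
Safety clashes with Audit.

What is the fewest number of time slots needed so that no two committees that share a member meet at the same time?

4

Finance, Research, Safety, Audit pairwise conflict, so at least 4 time slots are needed.
4 time slots suffice: time slot 1 → {Audit}; time slot 2 → {Strategy, Safety}; time slot 3 → {Legal, Research}; time slot 4 → {Finance, Planning, Budget}. No two conflicting committees share a time slot.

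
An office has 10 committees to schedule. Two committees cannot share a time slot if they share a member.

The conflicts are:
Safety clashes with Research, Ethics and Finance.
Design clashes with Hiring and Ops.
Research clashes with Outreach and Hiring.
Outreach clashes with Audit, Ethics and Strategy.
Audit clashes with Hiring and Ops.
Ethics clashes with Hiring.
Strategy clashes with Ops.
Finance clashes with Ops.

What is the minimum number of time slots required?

2

Audit and Ops conflict, so at least 2 time slots are needed.
2 time slots suffice: Safety=1, Design=2, Research=2, Outreach=1, Audit=2, Ethics=2, Strategy=2, Hiring=1, Finance=2, Ops=1. Each listed conflict is separated.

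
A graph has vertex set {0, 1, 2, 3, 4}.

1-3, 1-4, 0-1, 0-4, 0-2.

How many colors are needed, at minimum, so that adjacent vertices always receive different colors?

3

0, 1, 4 form a triangle, so at least 3 colors are needed.
A valid assignment using 3 colors: 0=b, 1=a, 2=a, 3=b, 4=c. No two adjacent vertices share a color.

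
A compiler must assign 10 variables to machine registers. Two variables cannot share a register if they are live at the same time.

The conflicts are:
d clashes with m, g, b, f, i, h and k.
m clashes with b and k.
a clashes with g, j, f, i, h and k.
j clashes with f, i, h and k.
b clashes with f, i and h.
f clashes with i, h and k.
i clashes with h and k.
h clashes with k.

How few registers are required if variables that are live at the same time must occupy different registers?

a, j, f, i, h, k pairwise conflict, so at least 6 registers are needed.
6 registers suffice: d=2, m=1, a=2, g=1, j=6, b=4, f=5, i=3, h=1, k=4. Every pair that conflicts lands in different registers.

6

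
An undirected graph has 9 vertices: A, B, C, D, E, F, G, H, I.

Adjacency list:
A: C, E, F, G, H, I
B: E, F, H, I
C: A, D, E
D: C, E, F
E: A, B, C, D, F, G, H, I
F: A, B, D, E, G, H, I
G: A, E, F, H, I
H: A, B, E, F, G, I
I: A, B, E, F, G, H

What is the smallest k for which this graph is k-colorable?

6

A, E, F, G, H, I are mutually adjacent (a clique of size 6), so at least 6 colors are needed.
6 colors suffice: color 1 → {E}; color 2 → {C, F}; color 3 → {D, I}; color 4 → {A, B}; color 5 → {H}; color 6 → {G}. No two adjacent vertices share a color.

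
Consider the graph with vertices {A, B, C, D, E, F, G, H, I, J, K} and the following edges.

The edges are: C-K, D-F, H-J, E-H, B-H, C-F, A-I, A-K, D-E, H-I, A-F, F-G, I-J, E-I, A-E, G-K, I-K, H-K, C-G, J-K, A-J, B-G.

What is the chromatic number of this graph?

A, I, J, K are pairwise adjacent (a clique of size 4), so at least 4 colors are needed.
4 colors suffice: color 1 → {B, E, F, K}; color 2 → {A, D, G, H}; color 3 → {C, I}; color 4 → {J}. Each edge has distinct colors on its endpoints.

4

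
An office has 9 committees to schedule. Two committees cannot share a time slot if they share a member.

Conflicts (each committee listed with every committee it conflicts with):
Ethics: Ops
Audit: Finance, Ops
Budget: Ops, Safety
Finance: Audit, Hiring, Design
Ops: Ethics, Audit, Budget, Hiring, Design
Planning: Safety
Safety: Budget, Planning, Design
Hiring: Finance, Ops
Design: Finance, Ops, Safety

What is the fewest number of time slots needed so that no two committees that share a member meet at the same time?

Safety and Design conflict, so at least 2 time slots are needed.
A valid assignment using 2 time slots: Ethics=2, Audit=2, Budget=2, Finance=1, Ops=1, Planning=2, Safety=1, Hiring=2, Design=2. No two conflicting committees share a time slot.

2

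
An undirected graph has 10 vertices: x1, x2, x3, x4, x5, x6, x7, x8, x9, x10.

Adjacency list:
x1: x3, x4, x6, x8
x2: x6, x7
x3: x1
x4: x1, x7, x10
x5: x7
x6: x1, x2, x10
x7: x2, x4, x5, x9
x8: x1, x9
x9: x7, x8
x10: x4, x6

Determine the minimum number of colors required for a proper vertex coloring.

The cycle x9-x8-x1-x4-x7-x9 has odd length 5, so it cannot be 2-colored; at least 3 colors are needed.
3 colors suffice: x1=1, x2=3, x3=2, x4=2, x5=2, x6=2, x7=1, x8=3, x9=2, x10=1. Each edge has distinct colors on its endpoints.

3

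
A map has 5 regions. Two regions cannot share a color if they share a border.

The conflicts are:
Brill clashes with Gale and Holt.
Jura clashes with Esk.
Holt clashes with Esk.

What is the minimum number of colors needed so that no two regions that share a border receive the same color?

2

Brill and Gale conflict, so at least 2 colors are needed.
2 colors suffice: color 1 → {Brill, Esk}; color 2 → {Gale, Jura, Holt}. No two conflicting regions share a color.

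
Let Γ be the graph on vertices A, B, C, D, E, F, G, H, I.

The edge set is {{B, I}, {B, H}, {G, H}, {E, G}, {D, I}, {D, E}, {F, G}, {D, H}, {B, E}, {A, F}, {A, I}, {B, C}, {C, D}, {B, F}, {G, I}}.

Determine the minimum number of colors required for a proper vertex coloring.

2

A and I are adjacent, so at least 2 colors are needed.
2 colors suffice: color red → {A, B, D, G}; color blue → {C, E, F, H, I}. Each edge has distinct colors on its endpoints.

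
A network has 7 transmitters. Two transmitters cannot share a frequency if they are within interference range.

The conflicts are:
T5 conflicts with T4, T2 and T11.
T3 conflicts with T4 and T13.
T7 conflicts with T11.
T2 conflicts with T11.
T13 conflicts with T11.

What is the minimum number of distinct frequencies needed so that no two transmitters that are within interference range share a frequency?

3

T5, T2, T11 are mutually in conflict, so at least 3 frequencies are needed.
3 frequencies suffice: T5=2, T3=3, T7=2, T4=1, T2=3, T13=2, T11=1. Every pair that conflicts lands in different frequencies.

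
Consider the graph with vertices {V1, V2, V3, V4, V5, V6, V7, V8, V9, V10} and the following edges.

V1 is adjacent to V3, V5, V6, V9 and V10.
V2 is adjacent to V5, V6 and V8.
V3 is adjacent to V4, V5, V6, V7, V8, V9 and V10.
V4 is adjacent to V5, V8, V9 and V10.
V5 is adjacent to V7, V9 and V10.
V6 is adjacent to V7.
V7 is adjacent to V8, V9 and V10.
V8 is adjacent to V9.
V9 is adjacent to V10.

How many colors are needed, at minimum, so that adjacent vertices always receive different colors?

V3, V5, V7, V9, V10 form a clique, so at least 5 colors are needed.
5 colors suffice: color 1 → {V2, V3}; color 2 → {V5, V6, V8}; color 3 → {V9}; color 4 → {V10}; color 5 → {V1, V4, V7}. Every edge joins two different colors.

5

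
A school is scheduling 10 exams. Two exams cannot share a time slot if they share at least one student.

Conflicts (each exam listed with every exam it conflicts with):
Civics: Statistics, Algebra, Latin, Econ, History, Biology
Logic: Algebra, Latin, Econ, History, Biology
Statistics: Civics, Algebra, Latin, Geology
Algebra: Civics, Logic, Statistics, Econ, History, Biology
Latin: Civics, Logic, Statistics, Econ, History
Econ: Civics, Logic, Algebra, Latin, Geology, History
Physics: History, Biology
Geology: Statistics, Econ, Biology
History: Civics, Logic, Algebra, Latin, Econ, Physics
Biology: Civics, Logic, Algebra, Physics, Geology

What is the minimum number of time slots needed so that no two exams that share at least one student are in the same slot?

4

Civics, Latin, Econ, History all conflict with each other, so at least 4 time slots are needed.
4 time slots suffice: time slot 1 → {Statistics, Econ, Biology}; time slot 2 → {Civics, Logic, Physics, Geology}; time slot 3 → {Algebra, Latin}; time slot 4 → {History}. Each listed conflict is separated.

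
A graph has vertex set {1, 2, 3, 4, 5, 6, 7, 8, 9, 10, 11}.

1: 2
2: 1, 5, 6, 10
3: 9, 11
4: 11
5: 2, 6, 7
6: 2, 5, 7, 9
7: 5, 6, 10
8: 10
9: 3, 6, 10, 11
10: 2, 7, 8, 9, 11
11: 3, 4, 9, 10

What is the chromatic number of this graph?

3

2, 5, 6 are mutually adjacent, so at least 3 colors are needed.
3 colors suffice: color a → {1, 3, 4, 6, 10}; color b → {2, 7, 8, 9}; color c → {5, 11}. Each edge has distinct colors on its endpoints.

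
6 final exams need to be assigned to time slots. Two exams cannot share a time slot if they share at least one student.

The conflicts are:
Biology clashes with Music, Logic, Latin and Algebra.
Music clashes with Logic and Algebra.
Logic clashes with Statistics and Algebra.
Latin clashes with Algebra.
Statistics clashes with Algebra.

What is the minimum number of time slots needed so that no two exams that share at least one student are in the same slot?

Biology, Music, Logic, Algebra pairwise conflict, so at least 4 time slots are needed.
4 time slots suffice: time slot 1 → {Algebra}; time slot 2 → {Logic, Latin}; time slot 3 → {Biology, Statistics}; time slot 4 → {Music}. Each listed conflict is separated.

4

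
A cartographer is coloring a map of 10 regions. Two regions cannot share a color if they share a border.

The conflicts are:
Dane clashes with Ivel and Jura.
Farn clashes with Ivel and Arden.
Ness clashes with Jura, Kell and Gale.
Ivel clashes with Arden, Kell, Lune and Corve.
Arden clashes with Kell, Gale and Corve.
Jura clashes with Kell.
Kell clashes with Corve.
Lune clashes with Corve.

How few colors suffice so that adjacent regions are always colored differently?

Ivel, Arden, Kell, Corve all conflict with each other, so at least 4 colors are needed.
4 colors suffice: color 1 → {Ness, Ivel}; color 2 → {Arden, Jura, Lune}; color 3 → {Dane, Farn, Kell, Gale}; color 4 → {Corve}. Each listed conflict is separated.

4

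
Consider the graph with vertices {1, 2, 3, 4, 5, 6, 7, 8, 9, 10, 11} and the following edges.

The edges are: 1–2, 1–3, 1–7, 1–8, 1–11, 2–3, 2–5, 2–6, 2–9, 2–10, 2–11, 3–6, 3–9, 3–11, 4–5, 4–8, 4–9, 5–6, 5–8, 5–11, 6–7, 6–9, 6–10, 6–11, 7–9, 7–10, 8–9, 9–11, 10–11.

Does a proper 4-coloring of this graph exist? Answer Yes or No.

2, 3, 6, 9, 11 form a clique, so at least 5 colors are needed.
So 4 colors are not enough.

No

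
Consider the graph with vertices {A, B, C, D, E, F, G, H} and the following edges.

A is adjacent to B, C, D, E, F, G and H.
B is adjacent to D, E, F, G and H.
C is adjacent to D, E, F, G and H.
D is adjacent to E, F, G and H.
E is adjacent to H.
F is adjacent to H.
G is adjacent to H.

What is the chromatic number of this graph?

5

A, B, D, F, H form a clique, so at least 5 colors are needed.
5 colors suffice: A=red, B=yellow, C=yellow, D=blue, E=purple, F=purple, G=purple, H=green. Each edge has distinct colors on its endpoints.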